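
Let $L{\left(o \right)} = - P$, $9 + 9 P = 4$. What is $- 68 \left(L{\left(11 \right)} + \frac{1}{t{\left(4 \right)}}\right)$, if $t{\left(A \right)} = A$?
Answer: $- \frac{493}{9} \approx -54.778$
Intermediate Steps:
$P = - \frac{5}{9}$ ($P = -1 + \frac{1}{9} \cdot 4 = -1 + \frac{4}{9} = - \frac{5}{9} \approx -0.55556$)
$L{\left(o \right)} = \frac{5}{9}$ ($L{\left(o \right)} = \left(-1\right) \left(- \frac{5}{9}\right) = \frac{5}{9}$)
$- 68 \left(L{\left(11 \right)} + \frac{1}{t{\left(4 \right)}}\right) = - 68 \left(\frac{5}{9} + \frac{1}{4}\right) = \left(-68\right) \frac{29}{36} = - \frac{493}{9}$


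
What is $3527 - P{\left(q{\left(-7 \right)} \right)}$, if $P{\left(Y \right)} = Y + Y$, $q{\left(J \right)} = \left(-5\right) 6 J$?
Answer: $3107$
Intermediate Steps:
$q{\left(J \right)} = - 30 J$
$P{\left(Y \right)} = 2 Y$
$3527 - P{\left(q{\left(-7 \right)} \right)} = 3527 - 2 \left(\left(-30\right) \left(-7\right)\right) = 3527 - 2 \cdot 210 = 3527 - 420 = 3107$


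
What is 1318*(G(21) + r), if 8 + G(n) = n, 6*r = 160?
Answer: 156842/3 ≈ 52281.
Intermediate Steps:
r = 80/3 (r = (1/6)*160 = 80/3 ≈ 26.667)
G(n) = -8 + n
1318*(G(21) + r) = 1318*((-8 + 21) + 80/3) = 1318*(13 + 80/3) = 1318*(119/3) = 156842/3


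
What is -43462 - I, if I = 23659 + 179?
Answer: -67300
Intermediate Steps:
I = 23838
-43462 - I = -43462 - 1*23838 = -43462 - 23838 = -67300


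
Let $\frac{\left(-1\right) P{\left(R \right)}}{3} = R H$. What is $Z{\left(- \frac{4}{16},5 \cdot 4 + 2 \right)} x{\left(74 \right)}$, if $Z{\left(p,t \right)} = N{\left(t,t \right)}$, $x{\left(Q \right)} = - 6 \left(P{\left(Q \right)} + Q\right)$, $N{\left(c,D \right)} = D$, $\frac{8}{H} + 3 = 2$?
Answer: $-244200$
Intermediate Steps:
$H = -8$ ($H = \frac{8}{-3 + 2} = \frac{8}{-1} = 8 \left(-1\right) = -8$)
$P{\left(R \right)} = 24 R$ ($P{\left(R \right)} = - 3 R \left(-8\right) = - 3 \left(- 8 R\right) = 24 R$)
$x{\left(Q \right)} = - 150 Q$ ($x{\left(Q \right)} = - 6 \left(24 Q + Q\right) = - 6 \cdot 25 Q = - 150 Q$)
$Z{\left(p,t \right)} = t$
$Z{\left(- \frac{4}{16},5 \cdot 4 + 2 \right)} x{\left(74 \right)} = \left(5 \cdot 4 + 2\right) \left(\left(-150\right) 74\right) = \left(20 + 2\right) \left(-11100\right) = 22 \left(-11100\right) = -244200$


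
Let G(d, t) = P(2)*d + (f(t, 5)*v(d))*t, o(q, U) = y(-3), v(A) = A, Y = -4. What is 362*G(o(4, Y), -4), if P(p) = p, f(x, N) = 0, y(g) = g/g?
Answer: 724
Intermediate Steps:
y(g) = 1
o(q, U) = 1
G(d, t) = 2*d (G(d, t) = 2*d + (0*d)*t = 2*d + 0*t = 2*d + 0 = 2*d)
362*G(o(4, Y), -4) = 362*(2*1) = 362*2 = 724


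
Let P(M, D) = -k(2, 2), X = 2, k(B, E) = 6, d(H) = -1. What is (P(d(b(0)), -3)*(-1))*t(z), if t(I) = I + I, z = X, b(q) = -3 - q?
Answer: 24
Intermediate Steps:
z = 2
P(M, D) = -6 (P(M, D) = -1*6 = -6)
t(I) = 2*I
(P(d(b(0)), -3)*(-1))*t(z) = (-6*(-1))*(2*2) = 6*4 = 24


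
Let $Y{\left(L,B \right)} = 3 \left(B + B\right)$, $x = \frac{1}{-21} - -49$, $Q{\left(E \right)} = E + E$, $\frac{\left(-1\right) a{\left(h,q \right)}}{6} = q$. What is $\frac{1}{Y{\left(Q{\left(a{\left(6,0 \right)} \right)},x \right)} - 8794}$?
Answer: $- \frac{7}{59502} \approx -0.00011764$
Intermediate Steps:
$a{\left(h,q \right)} = - 6 q$
$Q{\left(E \right)} = 2 E$
$x = \frac{1028}{21}$ ($x = - \frac{1}{21} + 49 = \frac{1028}{21} \approx 48.952$)
$Y{\left(L,B \right)} = 6 B$ ($Y{\left(L,B \right)} = 3 \cdot 2 B = 6 B$)
$\frac{1}{Y{\left(Q{\left(a{\left(6,0 \right)} \right)},x \right)} - 8794} = \frac{1}{6 \cdot \frac{1028}{21} - 8794} = \frac{1}{\frac{2056}{7} - 8794} = \frac{1}{- \frac{59502}{7}} = - \frac{7}{59502}$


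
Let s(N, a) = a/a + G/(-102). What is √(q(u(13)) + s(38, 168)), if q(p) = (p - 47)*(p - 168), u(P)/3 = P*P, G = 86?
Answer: 2*√101400087/51 ≈ 394.89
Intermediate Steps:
u(P) = 3*P² (u(P) = 3*(P*P) = 3*P²)
s(N, a) = 8/51 (s(N, a) = a/a + 86/(-102) = 1 + 86*(-1/102) = 1 - 43/51 = 8/51)
q(p) = (-168 + p)*(-47 + p) (q(p) = (-47 + p)*(-168 + p) = (-168 + p)*(-47 + p))
√(q(u(13)) + s(38, 168)) = √((7896 + (3*13²)² - 645*13²) + 8/51) = √((7896 + (3*169)² - 645*169) + 8/51) = √((7896 + 507² - 215*507) + 8/51) = √((7896 + 257049 - 109005) + 8/51) = √(155940 + 8/51) = √(7952948/51) = 2*√101400087/51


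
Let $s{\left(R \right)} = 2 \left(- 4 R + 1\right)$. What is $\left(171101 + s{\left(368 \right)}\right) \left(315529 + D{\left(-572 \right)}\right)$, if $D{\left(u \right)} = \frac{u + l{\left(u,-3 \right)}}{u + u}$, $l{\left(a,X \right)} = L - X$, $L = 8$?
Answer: $\frac{5518148851653}{104} \approx 5.3059 \cdot 10^{10}$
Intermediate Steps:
$l{\left(a,X \right)} = 8 - X$
$s{\left(R \right)} = 2 - 8 R$ ($s{\left(R \right)} = 2 \left(1 - 4 R\right) = 2 - 8 R$)
$D{\left(u \right)} = \frac{11 + u}{2 u}$ ($D{\left(u \right)} = \frac{u + \left(8 - -3\right)}{u + u} = \frac{u + \left(8 + 3\right)}{2 u} = \left(u + 11\right) \frac{1}{2 u} = \left(11 + u\right) \frac{1}{2 u} = \frac{11 + u}{2 u}$)
$\left(171101 + s{\left(368 \right)}\right) \left(315529 + D{\left(-572 \right)}\right) = \left(171101 + \left(2 - 2944\right)\right) \left(315529 + \frac{11 - 572}{2 \left(-572\right)}\right) = \left(171101 + \left(2 - 2944\right)\right) \left(315529 + \frac{1}{2} \left(- \frac{1}{572}\right) \left(-561\right)\right) = \left(171101 - 2942\right) \left(315529 + \frac{51}{104}\right) = 168159 \cdot \frac{32815067}{104} = \frac{5518148851653}{104}$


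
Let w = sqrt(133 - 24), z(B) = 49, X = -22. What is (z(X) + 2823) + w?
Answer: 2872 + sqrt(109) ≈ 2882.4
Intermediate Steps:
w = sqrt(109) ≈ 10.440
(z(X) + 2823) + w = (49 + 2823) + sqrt(109) = 2872 + sqrt(109)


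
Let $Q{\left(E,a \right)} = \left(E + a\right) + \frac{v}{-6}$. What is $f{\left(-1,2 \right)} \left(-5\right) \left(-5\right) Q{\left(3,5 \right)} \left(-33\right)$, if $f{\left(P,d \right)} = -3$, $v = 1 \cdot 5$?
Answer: $\frac{35475}{2} \approx 17738.0$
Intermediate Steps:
$v = 5$
$Q{\left(E,a \right)} = - \frac{5}{6} + E + a$ ($Q{\left(E,a \right)} = \left(E + a\right) + \frac{5}{-6} = \left(E + a\right) + 5 \left(- \frac{1}{6}\right) = \left(E + a\right) - \frac{5}{6} = - \frac{5}{6} + E + a$)
$f{\left(-1,2 \right)} \left(-5\right) \left(-5\right) Q{\left(3,5 \right)} \left(-33\right) = \left(-3\right) \left(-5\right) \left(-5\right) \left(- \frac{5}{6} + 3 + 5\right) \left(-33\right) = 15 \left(-5\right) \frac{43}{6} \left(-33\right) = \left(-75\right) \frac{43}{6} \left(-33\right) = \left(- \frac{1075}{2}\right) \left(-33\right) = \frac{35475}{2}$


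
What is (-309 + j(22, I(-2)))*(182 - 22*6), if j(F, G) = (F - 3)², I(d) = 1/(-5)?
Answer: 2600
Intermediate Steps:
I(d) = -⅕
j(F, G) = (-3 + F)²
(-309 + j(22, I(-2)))*(182 - 22*6) = (-309 + (-3 + 22)²)*(182 - 22*6) = (-309 + 19²)*(182 - 1*132) = (-309 + 361)*(182 - 132) = 52*50 = 2600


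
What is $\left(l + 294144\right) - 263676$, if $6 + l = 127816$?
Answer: $158278$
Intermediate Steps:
$l = 127810$ ($l = -6 + 127816 = 127810$)
$\left(l + 294144\right) - 263676 = \left(127810 + 294144\right) - 263676 = 421954 - 263676 = 158278$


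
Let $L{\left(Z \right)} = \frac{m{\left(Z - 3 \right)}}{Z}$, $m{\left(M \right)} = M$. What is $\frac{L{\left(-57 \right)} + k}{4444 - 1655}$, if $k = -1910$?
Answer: $- \frac{36270}{52991} \approx -0.68446$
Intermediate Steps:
$L{\left(Z \right)} = \frac{-3 + Z}{Z}$ ($L{\left(Z \right)} = \frac{Z - 3}{Z} = \frac{-3 + Z}{Z}$)
$\frac{L{\left(-57 \right)} + k}{4444 - 1655} = \frac{\frac{-3 - 57}{-57} - 1910}{4444 - 1655} = \frac{\left(- \frac{1}{57}\right) \left(-60\right) - 1910}{2789} = \left(\frac{20}{19} - 1910\right) \frac{1}{2789} = \left(- \frac{36270}{19}\right) \frac{1}{2789} = - \frac{36270}{52991}$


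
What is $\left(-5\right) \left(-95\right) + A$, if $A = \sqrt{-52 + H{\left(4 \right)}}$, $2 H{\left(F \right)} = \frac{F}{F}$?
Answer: $475 + \frac{i \sqrt{206}}{2} \approx 475.0 + 7.1764 i$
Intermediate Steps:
$H{\left(F \right)} = \frac{1}{2}$ ($H{\left(F \right)} = \frac{F \frac{1}{F}}{2} = \frac{1}{2} \cdot 1 = \frac{1}{2}$)
$A = \frac{i \sqrt{206}}{2}$ ($A = \sqrt{-52 + \frac{1}{2}} = \sqrt{- \frac{103}{2}} = \frac{i \sqrt{206}}{2} \approx 7.1764 i$)
$\left(-5\right) \left(-95\right) + A = \left(-5\right) \left(-95\right) + \frac{i \sqrt{206}}{2} = 475 + \frac{i \sqrt{206}}{2}$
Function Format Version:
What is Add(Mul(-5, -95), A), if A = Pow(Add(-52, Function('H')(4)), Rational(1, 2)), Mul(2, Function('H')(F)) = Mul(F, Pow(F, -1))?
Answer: Add(475, Mul(Rational(1, 2), I, Pow(206, Rational(1, 2)))) ≈ Add(475.00, Mul(7.1764, I))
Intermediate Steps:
Function('H')(F) = Rational(1, 2) (Function('H')(F) = Mul(Rational(1, 2), Mul(F, Pow(F, -1))) = Mul(Rational(1, 2), 1) = Rational(1, 2))
A = Mul(Rational(1, 2), I, Pow(206, Rational(1, 2))) (A = Pow(Add(-52, Rational(1, 2)), Rational(1, 2)) = Pow(Rational(-103, 2), Rational(1, 2)) = Mul(Rational(1, 2), I, Pow(206, Rational(1, 2))) ≈ Mul(7.1764, I))
Add(Mul(-5, -95), A) = Add(Mul(-5, -95), Mul(Rational(1, 2), I, Pow(206, Rational(1, 2)))) = Add(475, Mul(Rational(1, 2), I, Pow(206, Rational(1, 2))))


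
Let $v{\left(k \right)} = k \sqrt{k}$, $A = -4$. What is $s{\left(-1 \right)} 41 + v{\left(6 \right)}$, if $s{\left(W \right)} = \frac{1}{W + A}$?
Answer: $- \frac{41}{5} + 6 \sqrt{6} \approx 6.4969$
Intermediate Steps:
$s{\left(W \right)} = \frac{1}{-4 + W}$ ($s{\left(W \right)} = \frac{1}{W - 4} = \frac{1}{-4 + W}$)
$v{\left(k \right)} = k^{\frac{3}{2}}$
$s{\left(-1 \right)} 41 + v{\left(6 \right)} = \frac{1}{-4 - 1} \cdot 41 + 6^{\frac{3}{2}} = \frac{1}{-5} \cdot 41 + 6 \sqrt{6} = \left(- \frac{1}{5}\right) 41 + 6 \sqrt{6} = - \frac{41}{5} + 6 \sqrt{6}$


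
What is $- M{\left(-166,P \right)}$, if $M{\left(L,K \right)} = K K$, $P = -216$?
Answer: $-46656$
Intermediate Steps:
$M{\left(L,K \right)} = K^{2}$
$- M{\left(-166,P \right)} = - \left(-216\right)^{2} = \left(-1\right) 46656 = -46656$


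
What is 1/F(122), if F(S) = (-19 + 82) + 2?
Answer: 1/65 ≈ 0.015385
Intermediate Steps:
F(S) = 65 (F(S) = 63 + 2 = 65)
1/F(122) = 1/65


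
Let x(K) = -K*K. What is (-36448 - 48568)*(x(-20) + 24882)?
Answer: -2081361712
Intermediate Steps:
x(K) = -K**2
(-36448 - 48568)*(x(-20) + 24882) = (-36448 - 48568)*(-1*(-20)**2 + 24882) = -85016*(-1*400 + 24882) = -85016*(-400 + 24882) = -85016*24482 = -2081361712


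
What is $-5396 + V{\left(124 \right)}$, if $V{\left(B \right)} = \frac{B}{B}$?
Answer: $-5395$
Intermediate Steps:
$V{\left(B \right)} = 1$
$-5396 + V{\left(124 \right)} = -5396 + 1 = -5395$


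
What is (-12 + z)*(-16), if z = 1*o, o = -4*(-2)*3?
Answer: -192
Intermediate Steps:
o = 24 (o = 8*3 = 24)
z = 24 (z = 1*24 = 24)
(-12 + z)*(-16) = (-12 + 24)*(-16) = 12*(-16) = -192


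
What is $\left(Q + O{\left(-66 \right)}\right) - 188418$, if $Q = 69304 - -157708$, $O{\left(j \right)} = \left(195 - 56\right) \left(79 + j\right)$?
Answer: $40401$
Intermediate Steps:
$O{\left(j \right)} = 10981 + 139 j$ ($O{\left(j \right)} = 139 \left(79 + j\right) = 10981 + 139 j$)
$Q = 227012$ ($Q = 69304 + 157708 = 227012$)
$\left(Q + O{\left(-66 \right)}\right) - 188418 = \left(227012 + \left(10981 + 139 \left(-66\right)\right)\right) - 188418 = \left(227012 + \left(10981 - 9174\right)\right) - 188418 = \left(227012 + 1807\right) - 188418 = 228819 - 188418 = 40401$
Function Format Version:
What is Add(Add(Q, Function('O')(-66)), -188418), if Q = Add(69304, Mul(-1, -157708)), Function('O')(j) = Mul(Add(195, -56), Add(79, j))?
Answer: 40401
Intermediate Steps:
Function('O')(j) = Add(10981, Mul(139, j)) (Function('O')(j) = Mul(139, Add(79, j)) = Add(10981, Mul(139, j)))
Q = 227012 (Q = Add(69304, 157708) = 227012)
Add(Add(Q, Function('O')(-66)), -188418) = Add(Add(227012, Add(10981, Mul(139, -66))), -188418) = Add(Add(227012, Add(10981, -9174)), -188418) = Add(Add(227012, 1807), -188418) = Add(228819, -188418) = 40401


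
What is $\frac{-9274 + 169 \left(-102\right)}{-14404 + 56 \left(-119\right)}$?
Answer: $\frac{6628}{5267} \approx 1.2584$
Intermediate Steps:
$\frac{-9274 + 169 \left(-102\right)}{-14404 + 56 \left(-119\right)} = \frac{-9274 - 17238}{-14404 - 6664} = - \frac{26512}{-21068} = \left(-26512\right) \left(- \frac{1}{21068}\right) = \frac{6628}{5267}$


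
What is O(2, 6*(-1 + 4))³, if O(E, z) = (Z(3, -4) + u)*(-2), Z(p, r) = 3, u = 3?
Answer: -1728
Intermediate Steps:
O(E, z) = -12 (O(E, z) = (3 + 3)*(-2) = 6*(-2) = -12)
O(2, 6*(-1 + 4))³ = (-12)³ = -1728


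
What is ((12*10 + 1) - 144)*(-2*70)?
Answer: 3220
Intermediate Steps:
((12*10 + 1) - 144)*(-2*70) = ((120 + 1) - 144)*(-140) = (121 - 144)*(-140) = -23*(-140) = 3220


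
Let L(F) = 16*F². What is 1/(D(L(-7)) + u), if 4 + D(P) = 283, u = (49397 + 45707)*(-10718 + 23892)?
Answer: 1/1252900375 ≈ 7.9815e-10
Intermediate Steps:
u = 1252900096 (u = 95104*13174 = 1252900096)
D(P) = 279 (D(P) = -4 + 283 = 279)
1/(D(L(-7)) + u) = 1/(279 + 1252900096) = 1/1252900375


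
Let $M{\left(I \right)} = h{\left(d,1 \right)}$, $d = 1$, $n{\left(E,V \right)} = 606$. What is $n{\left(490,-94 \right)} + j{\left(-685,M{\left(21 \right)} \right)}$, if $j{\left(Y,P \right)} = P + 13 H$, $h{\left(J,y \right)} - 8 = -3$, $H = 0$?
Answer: $611$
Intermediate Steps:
$h{\left(J,y \right)} = 5$ ($h{\left(J,y \right)} = 8 - 3 = 5$)
$M{\left(I \right)} = 5$
$j{\left(Y,P \right)} = P$ ($j{\left(Y,P \right)} = P + 13 \cdot 0 = P + 0 = P$)
$n{\left(490,-94 \right)} + j{\left(-685,M{\left(21 \right)} \right)} = 606 + 5 = 611$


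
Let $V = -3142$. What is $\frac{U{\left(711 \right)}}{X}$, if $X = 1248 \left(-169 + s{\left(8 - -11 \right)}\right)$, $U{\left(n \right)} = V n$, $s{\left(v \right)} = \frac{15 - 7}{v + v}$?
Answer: $\frac{2358071}{222352} \approx 10.605$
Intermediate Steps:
$s{\left(v \right)} = \frac{4}{v}$ ($s{\left(v \right)} = \frac{8}{2 v} = 8 \frac{1}{2 v} = \frac{4}{v}$)
$U{\left(n \right)} = - 3142 n$
$X = - \frac{4002336}{19}$ ($X = 1248 \left(-169 + \frac{4}{8 - -11}\right) = 1248 \left(-169 + \frac{4}{8 + 11}\right) = 1248 \left(-169 + \frac{4}{19}\right) = 1248 \left(- \frac{3207}{19}\right) = - \frac{4002336}{19} \approx -2.1065 \cdot 10^{5}$)
$\frac{U{\left(711 \right)}}{X} = \frac{\left(-3142\right) 711}{- \frac{4002336}{19}} = \left(-2233962\right) \left(- \frac{19}{4002336}\right) = \frac{2358071}{222352}$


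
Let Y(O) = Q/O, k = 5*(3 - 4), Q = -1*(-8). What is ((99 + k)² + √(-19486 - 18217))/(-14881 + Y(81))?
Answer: -715716/1205353 - 81*I*√37703/1205353 ≈ -0.59378 - 0.013048*I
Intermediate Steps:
Q = 8
k = -5 (k = 5*(-1) = -5)
Y(O) = 8/O
((99 + k)² + √(-19486 - 18217))/(-14881 + Y(81)) = ((99 - 5)² + √(-19486 - 18217))/(-14881 + 8/81) = (94² + √(-37703))/(-14881 + 8*(1/81)) = (8836 + I*√37703)/(-14881 + 8/81) = (8836 + I*√37703)/(-1205353/81) = (8836 + I*√37703)*(-81/1205353) = -715716/1205353 - 81*I*√37703/1205353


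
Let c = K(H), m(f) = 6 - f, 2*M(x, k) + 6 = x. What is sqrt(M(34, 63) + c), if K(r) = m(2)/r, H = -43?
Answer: sqrt(25714)/43 ≈ 3.7292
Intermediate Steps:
M(x, k) = -3 + x/2
K(r) = 4/r (K(r) = (6 - 1*2)/r = (6 - 2)/r = 4/r)
c = -4/43 (c = 4/(-43) = 4*(-1/43) = -4/43 ≈ -0.093023)
sqrt(M(34, 63) + c) = sqrt((-3 + (1/2)*34) - 4/43) = sqrt((-3 + 17) - 4/43) = sqrt(14 - 4/43) = sqrt(598/43) = sqrt(25714)/43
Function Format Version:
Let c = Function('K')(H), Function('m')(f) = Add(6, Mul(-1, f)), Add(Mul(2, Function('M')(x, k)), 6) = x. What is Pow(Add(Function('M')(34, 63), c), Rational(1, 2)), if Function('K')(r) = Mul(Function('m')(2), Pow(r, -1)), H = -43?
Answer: Mul(Rational(1, 43), Pow(25714, Rational(1, 2))) ≈ 3.7292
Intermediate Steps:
Function('M')(x, k) = Add(-3, Mul(Rational(1, 2), x))
Function('K')(r) = Mul(4, Pow(r, -1)) (Function('K')(r) = Mul(Add(6, Mul(-1, 2)), Pow(r, -1)) = Mul(Add(6, -2), Pow(r, -1)) = Mul(4, Pow(r, -1)))
c = Rational(-4, 43) (c = Mul(4, Pow(-43, -1)) = Mul(4, Rational(-1, 43)) = Rational(-4, 43) ≈ -0.093023)
Pow(Add(Function('M')(34, 63), c), Rational(1, 2)) = Pow(Add(Add(-3, Mul(Rational(1, 2), 34)), Rational(-4, 43)), Rational(1, 2)) = Pow(Add(Add(-3, 17), Rational(-4, 43)), Rational(1, 2)) = Pow(Add(14, Rational(-4, 43)), Rational(1, 2)) = Pow(Rational(598, 43), Rational(1, 2)) = Mul(Rational(1, 43), Pow(25714, Rational(1, 2)))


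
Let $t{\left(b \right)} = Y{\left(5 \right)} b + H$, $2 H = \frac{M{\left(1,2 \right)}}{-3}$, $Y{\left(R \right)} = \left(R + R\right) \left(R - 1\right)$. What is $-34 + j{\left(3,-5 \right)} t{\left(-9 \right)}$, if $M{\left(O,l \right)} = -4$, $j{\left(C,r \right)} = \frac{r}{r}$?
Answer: $- \frac{1180}{3} \approx -393.33$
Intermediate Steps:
$Y{\left(R \right)} = 2 R \left(-1 + R\right)$
$j{\left(C,r \right)} = 1$
$H = \frac{2}{3}$ ($H = \frac{\left(-4\right) \frac{1}{-3}}{2} = \frac{\left(-4\right) \left(- \frac{1}{3}\right)}{2} = \frac{1}{2} \cdot \frac{4}{3} = \frac{2}{3} \approx 0.66667$)
$t{\left(b \right)} = \frac{2}{3} + 40 b$ ($t{\left(b \right)} = 2 \cdot 5 \left(-1 + 5\right) b + \frac{2}{3} = 2 \cdot 5 \cdot 4 b + \frac{2}{3} = 40 b + \frac{2}{3} = \frac{2}{3} + 40 b$)
$-34 + j{\left(3,-5 \right)} t{\left(-9 \right)} = -34 + 1 \left(\frac{2}{3} + 40 \left(-9\right)\right) = -34 + 1 \left(\frac{2}{3} - 360\right) = -34 + 1 \left(- \frac{1078}{3}\right) = -34 - \frac{1078}{3} = - \frac{1180}{3}$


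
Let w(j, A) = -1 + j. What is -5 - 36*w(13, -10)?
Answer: -437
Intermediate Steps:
-5 - 36*w(13, -10) = -5 - 36*(-1 + 13) = -5 - 36*12 = -5 - 432 = -437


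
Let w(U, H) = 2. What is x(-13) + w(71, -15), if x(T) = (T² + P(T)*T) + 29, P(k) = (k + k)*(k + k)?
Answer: -8588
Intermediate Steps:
P(k) = 4*k² (P(k) = (2*k)*(2*k) = 4*k²)
x(T) = 29 + T² + 4*T³ (x(T) = (T² + (4*T²)*T) + 29 = (T² + 4*T³) + 29 = 29 + T² + 4*T³)
x(-13) + w(71, -15) = (29 + (-13)² + 4*(-13)³) + 2 = (29 + 169 + 4*(-2197)) + 2 = (29 + 169 - 8788) + 2 = -8590 + 2 = -8588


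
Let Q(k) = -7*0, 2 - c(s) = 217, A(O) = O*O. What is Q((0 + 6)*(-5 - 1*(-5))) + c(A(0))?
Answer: -215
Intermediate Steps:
A(O) = O²
c(s) = -215 (c(s) = 2 - 1*217 = 2 - 217 = -215)
Q(k) = 0
Q((0 + 6)*(-5 - 1*(-5))) + c(A(0)) = 0 - 215 = -215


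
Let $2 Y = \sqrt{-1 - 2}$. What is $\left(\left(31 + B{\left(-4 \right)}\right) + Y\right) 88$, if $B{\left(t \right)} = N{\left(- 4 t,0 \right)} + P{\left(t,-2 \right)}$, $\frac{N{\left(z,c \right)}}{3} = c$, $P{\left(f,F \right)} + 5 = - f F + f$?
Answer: $1232 + 44 i \sqrt{3} \approx 1232.0 + 76.21 i$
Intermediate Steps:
$P{\left(f,F \right)} = -5 + f - F f$ ($P{\left(f,F \right)} = -5 + \left(- f F + f\right) = -5 - \left(- f + F f\right) = -5 + f - F f$)
$N{\left(z,c \right)} = 3 c$
$Y = \frac{i \sqrt{3}}{2}$ ($Y = \frac{\sqrt{-1 - 2}}{2} = \frac{\sqrt{-3}}{2} = \frac{i \sqrt{3}}{2} \approx 0.86602 i$)
$B{\left(t \right)} = -5 + 3 t$ ($B{\left(t \right)} = 3 \cdot 0 - \left(5 - 3 t\right) = 0 + \left(-5 + t + 2 t\right) = 0 + \left(-5 + 3 t\right) = -5 + 3 t$)
$\left(\left(31 + B{\left(-4 \right)}\right) + Y\right) 88 = \left(\left(31 + \left(-5 + 3 \left(-4\right)\right)\right) + \frac{i \sqrt{3}}{2}\right) 88 = \left(\left(31 - 17\right) + \frac{i \sqrt{3}}{2}\right) 88 = \left(14 + \frac{i \sqrt{3}}{2}\right) 88 = 1232 + 44 i \sqrt{3}$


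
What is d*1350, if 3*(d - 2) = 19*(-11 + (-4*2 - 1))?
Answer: -168300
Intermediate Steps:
d = -374/3 (d = 2 + (19*(-11 + (-4*2 - 1)))/3 = 2 + (19*(-11 + (-8 - 1)))/3 = 2 + (19*(-11 - 9))/3 = 2 + (19*(-20))/3 = 2 + (1/3)*(-380) = 2 - 380/3 = -374/3 ≈ -124.67)
d*1350 = -374/3*1350 = -168300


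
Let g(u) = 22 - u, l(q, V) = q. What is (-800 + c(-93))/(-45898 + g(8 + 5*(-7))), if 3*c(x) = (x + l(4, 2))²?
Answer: -5521/137547 ≈ -0.040139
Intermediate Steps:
c(x) = (4 + x)²/3 (c(x) = (x + 4)²/3 = (4 + x)²/3)
(-800 + c(-93))/(-45898 + g(8 + 5*(-7))) = (-800 + (4 - 93)²/3)/(-45898 + (22 - (8 + 5*(-7)))) = (-800 + (⅓)*(-89)²)/(-45898 + (22 - (8 - 35))) = (-800 + (⅓)*7921)/(-45898 + (22 - 1*(-27))) = (-800 + 7921/3)/(-45898 + (22 + 27)) = 5521/(3*(-45898 + 49)) = (5521/3)/(-45849) = (5521/3)*(-1/45849) = -5521/137547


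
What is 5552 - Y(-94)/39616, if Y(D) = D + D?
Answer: 54987055/9904 ≈ 5552.0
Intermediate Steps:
Y(D) = 2*D
5552 - Y(-94)/39616 = 5552 - 2*(-94)/39616 = 5552 - (-188)/39616 = 5552 - 1*(-47/9904) = 5552 + 47/9904 = 54987055/9904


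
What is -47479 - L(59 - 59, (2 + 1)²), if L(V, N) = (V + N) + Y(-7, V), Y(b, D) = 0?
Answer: -47488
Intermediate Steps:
L(V, N) = N + V (L(V, N) = (V + N) + 0 = (N + V) + 0 = N + V)
-47479 - L(59 - 59, (2 + 1)²) = -47479 - ((2 + 1)² + (59 - 59)) = -47479 - (3² + 0) = -47479 - (9 + 0) = -47479 - 1*9 = -47479 - 9 = -47488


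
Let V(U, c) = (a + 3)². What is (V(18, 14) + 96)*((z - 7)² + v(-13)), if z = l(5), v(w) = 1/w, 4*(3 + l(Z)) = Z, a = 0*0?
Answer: 1670445/208 ≈ 8031.0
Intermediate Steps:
a = 0
l(Z) = -3 + Z/4
V(U, c) = 9 (V(U, c) = (0 + 3)² = 3² = 9)
z = -7/4 (z = -3 + (¼)*5 = -3 + 5/4 = -7/4 ≈ -1.7500)
(V(18, 14) + 96)*((z - 7)² + v(-13)) = (9 + 96)*((-7/4 - 7)² + 1/(-13)) = 105*((-35/4)² - 1/13) = 105*(1225/16 - 1/13) = 105*(15909/208) = 1670445/208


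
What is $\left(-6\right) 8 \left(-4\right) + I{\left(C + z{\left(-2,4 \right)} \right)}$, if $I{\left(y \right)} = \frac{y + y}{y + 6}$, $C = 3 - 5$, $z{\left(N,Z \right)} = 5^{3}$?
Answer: $\frac{8338}{43} \approx 193.91$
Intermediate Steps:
$z{\left(N,Z \right)} = 125$
$C = -2$
$I{\left(y \right)} = \frac{2 y}{6 + y}$
$\left(-6\right) 8 \left(-4\right) + I{\left(C + z{\left(-2,4 \right)} \right)} = \left(-6\right) 8 \left(-4\right) + \frac{2 \left(-2 + 125\right)}{6 + \left(-2 + 125\right)} = \left(-48\right) \left(-4\right) + 2 \cdot 123 \frac{1}{6 + 123} = 192 + 2 \cdot 123 \cdot \frac{1}{129} = 192 + \frac{82}{43} = \frac{8338}{43}$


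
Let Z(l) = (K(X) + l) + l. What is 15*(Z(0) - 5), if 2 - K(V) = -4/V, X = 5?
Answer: -33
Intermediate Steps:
K(V) = 2 + 4/V (K(V) = 2 - (-4)/V = 2 + 4/V)
Z(l) = 14/5 + 2*l (Z(l) = ((2 + 4/5) + l) + l = (14/5 + l) + l = 14/5 + 2*l)
15*(Z(0) - 5) = 15*((14/5 + 2*0) - 5) = 15*((14/5 + 0) - 5) = 15*(14/5 - 5) = 15*(-11/5) = -33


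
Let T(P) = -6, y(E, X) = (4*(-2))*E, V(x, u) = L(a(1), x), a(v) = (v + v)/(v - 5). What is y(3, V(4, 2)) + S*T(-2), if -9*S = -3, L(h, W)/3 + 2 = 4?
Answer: -26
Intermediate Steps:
a(v) = 2*v/(-5 + v) (a(v) = (2*v)/(-5 + v) = 2*v/(-5 + v))
L(h, W) = 6 (L(h, W) = -6 + 3*4 = -6 + 12 = 6)
V(x, u) = 6
y(E, X) = -8*E
S = ⅓ (S = -⅑*(-3) = ⅓ ≈ 0.33333)
y(3, V(4, 2)) + S*T(-2) = -8*3 + (⅓)*(-6) = -24 - 2 = -26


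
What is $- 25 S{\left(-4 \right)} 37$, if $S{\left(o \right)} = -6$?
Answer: $5550$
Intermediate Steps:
$- 25 S{\left(-4 \right)} 37 = \left(-25\right) \left(-6\right) 37 = 150 \cdot 37 = 5550$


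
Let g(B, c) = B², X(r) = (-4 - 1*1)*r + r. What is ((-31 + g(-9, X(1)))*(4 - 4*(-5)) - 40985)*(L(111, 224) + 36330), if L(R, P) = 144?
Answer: -1451118090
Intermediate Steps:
X(r) = -4*r (X(r) = (-4 - 1)*r + r = -5*r + r = -4*r)
((-31 + g(-9, X(1)))*(4 - 4*(-5)) - 40985)*(L(111, 224) + 36330) = ((-31 + (-9)²)*(4 - 4*(-5)) - 40985)*(144 + 36330) = ((-31 + 81)*(4 + 20) - 40985)*36474 = (50*24 - 40985)*36474 = (1200 - 40985)*36474 = -39785*36474 = -1451118090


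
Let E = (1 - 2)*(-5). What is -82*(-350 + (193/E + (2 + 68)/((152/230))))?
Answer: 1600681/95 ≈ 16849.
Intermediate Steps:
E = 5 (E = -1*(-5) = 5)
-82*(-350 + (193/E + (2 + 68)/((152/230)))) = -82*(-350 + (193/5 + (2 + 68)/((152/230)))) = -82*(-350 + (193*(1/5) + 70/((152*(1/230))))) = -82*(-350 + (193/5 + 70/(76/115))) = -82*(-350 + (193/5 + 70*(115/76))) = -82*(-350 + (193/5 + 4025/38)) = -82*(-350 + 27459/190) = -82*(-39041/190) = 1600681/95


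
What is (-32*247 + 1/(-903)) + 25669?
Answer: 16041794/903 ≈ 17765.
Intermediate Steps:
(-32*247 + 1/(-903)) + 25669 = (-7904 - 1/903) + 25669 = -7137313/903 + 25669 = 16041794/903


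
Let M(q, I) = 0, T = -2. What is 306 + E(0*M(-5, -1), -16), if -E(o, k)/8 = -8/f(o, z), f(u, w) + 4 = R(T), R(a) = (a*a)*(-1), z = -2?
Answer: 298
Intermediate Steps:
R(a) = -a² (R(a) = a²*(-1) = -a²)
f(u, w) = -8 (f(u, w) = -4 - 1*(-2)² = -4 - 1*4 = -4 - 4 = -8)
E(o, k) = -8 (E(o, k) = -(-64)/(-8) = -(-64)*(-1)/8 = -8*1 = -8)
306 + E(0*M(-5, -1), -16) = 306 - 8 = 298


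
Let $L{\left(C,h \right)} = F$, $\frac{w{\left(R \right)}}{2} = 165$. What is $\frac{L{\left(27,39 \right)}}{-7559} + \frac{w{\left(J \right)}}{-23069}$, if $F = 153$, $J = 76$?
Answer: $- \frac{6024027}{174378571} \approx -0.034546$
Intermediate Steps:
$w{\left(R \right)} = 330$ ($w{\left(R \right)} = 2 \cdot 165 = 330$)
$L{\left(C,h \right)} = 153$
$\frac{L{\left(27,39 \right)}}{-7559} + \frac{w{\left(J \right)}}{-23069} = \frac{153}{-7559} + \frac{330}{-23069} = 153 \left(- \frac{1}{7559}\right) + 330 \left(- \frac{1}{23069}\right) = - \frac{153}{7559} - \frac{330}{23069} = - \frac{6024027}{174378571}$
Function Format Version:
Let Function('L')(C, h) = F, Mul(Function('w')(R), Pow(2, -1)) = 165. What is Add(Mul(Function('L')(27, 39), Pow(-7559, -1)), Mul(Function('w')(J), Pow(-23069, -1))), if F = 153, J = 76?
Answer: Rational(-6024027, 174378571) ≈ -0.034546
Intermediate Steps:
Function('w')(R) = 330 (Function('w')(R) = Mul(2, 165) = 330)
Function('L')(C, h) = 153
Add(Mul(Function('L')(27, 39), Pow(-7559, -1)), Mul(Function('w')(J), Pow(-23069, -1))) = Add(Mul(153, Pow(-7559, -1)), Mul(330, Pow(-23069, -1))) = Add(Mul(153, Rational(-1, 7559)), Mul(330, Rational(-1, 23069))) = Add(Rational(-153, 7559), Rational(-330, 23069)) = Rational(-6024027, 174378571)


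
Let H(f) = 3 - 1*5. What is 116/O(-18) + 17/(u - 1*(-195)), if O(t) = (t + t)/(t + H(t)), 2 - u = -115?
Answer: 60371/936 ≈ 64.499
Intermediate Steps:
u = 117 (u = 2 - 1*(-115) = 2 + 115 = 117)
H(f) = -2 (H(f) = 3 - 5 = -2)
O(t) = 2*t/(-2 + t) (O(t) = (t + t)/(t - 2) = (2*t)/(-2 + t) = 2*t/(-2 + t))
116/O(-18) + 17/(u - 1*(-195)) = 116/((2*(-18)/(-2 - 18))) + 17/(117 - 1*(-195)) = 116/((2*(-18)/(-20))) + 17/(117 + 195) = 116/((2*(-18)*(-1/20))) + 17/312 = 116/(9/5) + 17*(1/312) = 116*(5/9) + 17/312 = 580/9 + 17/312 = 60371/936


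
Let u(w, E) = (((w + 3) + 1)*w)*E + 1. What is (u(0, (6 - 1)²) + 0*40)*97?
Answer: 97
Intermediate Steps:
u(w, E) = 1 + E*w*(4 + w) (u(w, E) = (((3 + w) + 1)*w)*E + 1 = ((4 + w)*w)*E + 1 = (w*(4 + w))*E + 1 = E*w*(4 + w) + 1 = 1 + E*w*(4 + w))
(u(0, (6 - 1)²) + 0*40)*97 = ((1 + (6 - 1)²*0² + 4*(6 - 1)²*0) + 0*40)*97 = ((1 + 5²*0 + 4*5²*0) + 0)*97 = ((1 + 25*0 + 4*25*0) + 0)*97 = ((1 + 0 + 0) + 0)*97 = (1 + 0)*97 = 1*97 = 97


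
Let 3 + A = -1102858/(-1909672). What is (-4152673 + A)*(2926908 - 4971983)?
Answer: 8108975943250043025/954836 ≈ 8.4925e+12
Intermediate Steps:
A = -2313079/954836 (A = -3 - 1102858/(-1909672) = -3 - 1102858*(-1/1909672) = -3 + 551429/954836 = -2313079/954836 ≈ -2.4225)
(-4152673 + A)*(2926908 - 4971983) = (-4152673 - 2313079/954836)*(2926908 - 4971983) = -3965123989707/954836*(-2045075) = 8108975943250043025/954836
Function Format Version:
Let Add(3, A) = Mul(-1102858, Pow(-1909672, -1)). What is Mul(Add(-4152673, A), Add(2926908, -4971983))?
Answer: Rational(8108975943250043025, 954836) ≈ 8.4925e+12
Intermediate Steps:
A = Rational(-2313079, 954836) (A = Add(-3, Mul(-1102858, Pow(-1909672, -1))) = Add(-3, Mul(-1102858, Rational(-1, 1909672))) = Add(-3, Rational(551429, 954836)) = Rational(-2313079, 954836) ≈ -2.4225)
Mul(Add(-4152673, A), Add(2926908, -4971983)) = Mul(Add(-4152673, Rational(-2313079, 954836)), Add(2926908, -4971983)) = Mul(Rational(-3965123989707, 954836), -2045075) = Rational(8108975943250043025, 954836)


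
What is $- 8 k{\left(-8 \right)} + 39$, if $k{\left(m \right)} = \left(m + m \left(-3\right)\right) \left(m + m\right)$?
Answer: $2087$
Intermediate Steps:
$k{\left(m \right)} = - 4 m^{2}$ ($k{\left(m \right)} = \left(m - 3 m\right) 2 m = - 2 m 2 m = - 4 m^{2}$)
$- 8 k{\left(-8 \right)} + 39 = - 8 \left(- 4 \left(-8\right)^{2}\right) + 39 = - 8 \left(\left(-4\right) 64\right) + 39 = \left(-8\right) \left(-256\right) + 39 = 2048 + 39 = 2087$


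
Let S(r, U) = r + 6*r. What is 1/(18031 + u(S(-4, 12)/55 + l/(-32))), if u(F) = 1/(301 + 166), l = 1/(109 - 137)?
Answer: 467/8420478 ≈ 5.5460e-5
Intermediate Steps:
l = -1/28 (l = 1/(-28) = -1/28 ≈ -0.035714)
S(r, U) = 7*r
u(F) = 1/467
1/(18031 + u(S(-4, 12)/55 + l/(-32))) = 1/(18031 + 1/467) = 1/(8420478/467) = 467/8420478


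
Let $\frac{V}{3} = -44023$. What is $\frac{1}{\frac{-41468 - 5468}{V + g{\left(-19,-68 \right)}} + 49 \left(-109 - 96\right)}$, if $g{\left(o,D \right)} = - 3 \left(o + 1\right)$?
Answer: $- \frac{132015}{1326043739} \approx -9.9556 \cdot 10^{-5}$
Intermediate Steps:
$V = -132069$ ($V = 3 \left(-44023\right) = -132069$)
$g{\left(o,D \right)} = -3 - 3 o$ ($g{\left(o,D \right)} = - 3 \left(1 + o\right) = -3 - 3 o$)
$\frac{1}{\frac{-41468 - 5468}{V + g{\left(-19,-68 \right)}} + 49 \left(-109 - 96\right)} = \frac{1}{\frac{-41468 - 5468}{-132069 - -54} + 49 \left(-109 - 96\right)} = \frac{1}{- \frac{46936}{-132069 + \left(-3 + 57\right)} + 49 \left(-205\right)} = \frac{1}{- \frac{46936}{-132069 + 54} - 10045} = \frac{1}{- \frac{46936}{-132015} - 10045} = \frac{1}{\left(-46936\right) \left(- \frac{1}{132015}\right) - 10045} = \frac{1}{\frac{46936}{132015} - 10045} = \frac{1}{- \frac{1326043739}{132015}} = - \frac{132015}{1326043739}$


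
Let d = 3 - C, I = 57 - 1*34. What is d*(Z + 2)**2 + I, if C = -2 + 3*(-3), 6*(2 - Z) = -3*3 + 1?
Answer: 3791/9 ≈ 421.22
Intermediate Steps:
Z = 10/3 (Z = 2 - (-3*3 + 1)/6 = 2 - (-9 + 1)/6 = 2 - 1/6*(-8) = 2 + 4/3 = 10/3 ≈ 3.3333)
C = -11 (C = -2 - 9 = -11)
I = 23 (I = 57 - 34 = 23)
d = 14 (d = 3 - 1*(-11) = 3 + 11 = 14)
d*(Z + 2)**2 + I = 14*(10/3 + 2)**2 + 23 = 14*(16/3)**2 + 23 = 14*(256/9) + 23 = 3584/9 + 23 = 3791/9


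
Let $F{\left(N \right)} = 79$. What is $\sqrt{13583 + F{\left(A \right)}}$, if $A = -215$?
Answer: $3 \sqrt{1518} \approx 116.88$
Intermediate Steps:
$\sqrt{13583 + F{\left(A \right)}} = \sqrt{13583 + 79} = \sqrt{13662} = 3 \sqrt{1518}$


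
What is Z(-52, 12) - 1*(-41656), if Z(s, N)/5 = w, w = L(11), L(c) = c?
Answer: 41711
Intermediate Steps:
w = 11
Z(s, N) = 55 (Z(s, N) = 5*11 = 55)
Z(-52, 12) - 1*(-41656) = 55 - 1*(-41656) = 55 + 41656 = 41711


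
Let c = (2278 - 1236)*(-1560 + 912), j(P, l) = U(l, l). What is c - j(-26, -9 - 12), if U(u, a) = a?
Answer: -675195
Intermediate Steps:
j(P, l) = l
c = -675216 (c = 1042*(-648) = -675216)
c - j(-26, -9 - 12) = -675216 - (-9 - 12) = -675216 - 1*(-21) = -675216 + 21 = -675195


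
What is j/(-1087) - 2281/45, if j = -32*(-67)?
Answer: -2575927/48915 ≈ -52.661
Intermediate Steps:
j = 2144
j/(-1087) - 2281/45 = 2144/(-1087) - 2281/45 = 2144*(-1/1087) - 2281*1/45 = -2144/1087 - 2281/45 = -2575927/48915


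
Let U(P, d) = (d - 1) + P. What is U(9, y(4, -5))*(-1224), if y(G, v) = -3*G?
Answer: 4896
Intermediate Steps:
U(P, d) = -1 + P + d (U(P, d) = (-1 + d) + P = -1 + P + d)
U(9, y(4, -5))*(-1224) = (-1 + 9 - 3*4)*(-1224) = (-1 + 9 - 12)*(-1224) = -4*(-1224) = 4896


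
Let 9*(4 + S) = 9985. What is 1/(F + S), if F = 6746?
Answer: 9/70663 ≈ 0.00012737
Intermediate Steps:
S = 9949/9 (S = -4 + (1/9)*9985 = -4 + 9985/9 = 9949/9 ≈ 1105.4)
1/(F + S) = 1/(6746 + 9949/9) = 1/(70663/9) = 9/70663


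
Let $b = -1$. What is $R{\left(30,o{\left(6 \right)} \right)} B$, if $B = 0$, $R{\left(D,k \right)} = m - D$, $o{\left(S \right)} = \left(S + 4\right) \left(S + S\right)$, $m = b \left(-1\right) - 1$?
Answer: $0$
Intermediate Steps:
$m = 0$ ($m = \left(-1\right) \left(-1\right) - 1 = 1 - 1 = 0$)
$o{\left(S \right)} = 2 S \left(4 + S\right)$ ($o{\left(S \right)} = \left(4 + S\right) 2 S = 2 S \left(4 + S\right)$)
$R{\left(D,k \right)} = - D$ ($R{\left(D,k \right)} = 0 - D = - D$)
$R{\left(30,o{\left(6 \right)} \right)} B = \left(-1\right) 30 \cdot 0 = \left(-30\right) 0 = 0$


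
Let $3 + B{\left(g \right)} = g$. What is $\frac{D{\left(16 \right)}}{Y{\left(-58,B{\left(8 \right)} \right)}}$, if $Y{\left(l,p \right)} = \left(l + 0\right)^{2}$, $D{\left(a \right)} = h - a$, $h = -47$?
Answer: $- \frac{63}{3364} \approx -0.018728$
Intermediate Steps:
$D{\left(a \right)} = -47 - a$
$B{\left(g \right)} = -3 + g$
$Y{\left(l,p \right)} = l^{2}$
$\frac{D{\left(16 \right)}}{Y{\left(-58,B{\left(8 \right)} \right)}} = \frac{-47 - 16}{\left(-58\right)^{2}} = \frac{-47 - 16}{3364} = \left(-63\right) \frac{1}{3364} = - \frac{63}{3364}$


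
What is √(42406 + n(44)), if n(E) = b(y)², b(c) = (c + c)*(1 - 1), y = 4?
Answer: √42406 ≈ 205.93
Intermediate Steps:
b(c) = 0 (b(c) = (2*c)*0 = 0)
n(E) = 0 (n(E) = 0² = 0)
√(42406 + n(44)) = √(42406 + 0) = √42406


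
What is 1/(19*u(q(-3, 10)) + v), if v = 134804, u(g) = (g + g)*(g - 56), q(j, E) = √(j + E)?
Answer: 67535/9106103106 + 532*√7/4553051553 ≈ 7.7256e-6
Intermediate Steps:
q(j, E) = √(E + j)
u(g) = 2*g*(-56 + g) (u(g) = (2*g)*(-56 + g) = 2*g*(-56 + g))
1/(19*u(q(-3, 10)) + v) = 1/(19*(2*√(10 - 3)*(-56 + √(10 - 3))) + 134804) = 1/(19*(2*√7*(-56 + √7)) + 134804) = 1/(38*√7*(-56 + √7) + 134804) = 1/(134804 + 38*√7*(-56 + √7))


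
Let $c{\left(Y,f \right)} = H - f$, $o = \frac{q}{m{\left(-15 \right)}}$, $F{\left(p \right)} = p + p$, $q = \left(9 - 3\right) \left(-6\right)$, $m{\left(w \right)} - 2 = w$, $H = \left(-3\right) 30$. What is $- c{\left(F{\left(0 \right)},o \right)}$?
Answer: $\frac{1206}{13} \approx 92.769$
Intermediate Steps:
$H = -90$
$m{\left(w \right)} = 2 + w$
$q = -36$ ($q = 6 \left(-6\right) = -36$)
$F{\left(p \right)} = 2 p$
$o = \frac{36}{13}$ ($o = - \frac{36}{2 - 15} = - \frac{36}{-13} = \left(-36\right) \left(- \frac{1}{13}\right) = \frac{36}{13} \approx 2.7692$)
$c{\left(Y,f \right)} = -90 - f$
$- c{\left(F{\left(0 \right)},o \right)} = - (-90 - \frac{36}{13}) = \left(-1\right) \left(- \frac{1206}{13}\right) = \frac{1206}{13}$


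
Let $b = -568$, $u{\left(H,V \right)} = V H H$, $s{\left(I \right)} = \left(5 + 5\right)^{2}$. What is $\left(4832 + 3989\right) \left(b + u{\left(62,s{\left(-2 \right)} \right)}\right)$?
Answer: $3385782072$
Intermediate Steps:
$s{\left(I \right)} = 100$ ($s{\left(I \right)} = 10^{2} = 100$)
$u{\left(H,V \right)} = V H^{2}$ ($u{\left(H,V \right)} = H V H = V H^{2}$)
$\left(4832 + 3989\right) \left(b + u{\left(62,s{\left(-2 \right)} \right)}\right) = \left(4832 + 3989\right) \left(-568 + 100 \cdot 62^{2}\right) = 8821 \left(-568 + 100 \cdot 3844\right) = 8821 \left(-568 + 384400\right) = 8821 \cdot 383832 = 3385782072$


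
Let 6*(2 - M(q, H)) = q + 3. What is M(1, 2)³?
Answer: 64/27 ≈ 2.3704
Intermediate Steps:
M(q, H) = 3/2 - q/6 (M(q, H) = 2 - (q + 3)/6 = 2 - (3 + q)/6 = 2 + (-½ - q/6) = 3/2 - q/6)
M(1, 2)³ = (3/2 - ⅙*1)³ = (3/2 - ⅙)³ = (4/3)³ = 64/27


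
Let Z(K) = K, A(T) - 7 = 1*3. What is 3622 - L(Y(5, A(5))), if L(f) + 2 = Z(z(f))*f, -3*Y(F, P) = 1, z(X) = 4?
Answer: 10876/3 ≈ 3625.3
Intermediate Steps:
A(T) = 10 (A(T) = 7 + 1*3 = 7 + 3 = 10)
Y(F, P) = -⅓ (Y(F, P) = -⅓*1 = -⅓)
L(f) = -2 + 4*f
3622 - L(Y(5, A(5))) = 3622 - (-2 + 4*(-⅓)) = 3622 - (-2 - 4/3) = 3622 - 1*(-10/3) = 3622 + 10/3 = 10876/3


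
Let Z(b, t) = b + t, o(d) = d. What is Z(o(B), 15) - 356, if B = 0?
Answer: -341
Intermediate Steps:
Z(o(B), 15) - 356 = (0 + 15) - 356 = 15 - 356 = -341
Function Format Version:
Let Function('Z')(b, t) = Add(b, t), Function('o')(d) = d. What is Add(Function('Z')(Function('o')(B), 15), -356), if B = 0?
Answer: -341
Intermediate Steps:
Add(Function('Z')(Function('o')(B), 15), -356) = Add(Add(0, 15), -356) = Add(15, -356) = -341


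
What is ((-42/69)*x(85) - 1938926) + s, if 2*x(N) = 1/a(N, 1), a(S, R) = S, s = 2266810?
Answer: 641013213/1955 ≈ 3.2788e+5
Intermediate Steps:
x(N) = 1/(2*N)
((-42/69)*x(85) - 1938926) + s = ((-42/69)*((½)/85) - 1938926) + 2266810 = ((-42*1/69)*((½)*(1/85)) - 1938926) + 2266810 = (-14/23*1/170 - 1938926) + 2266810 = (-7/1955 - 1938926) + 2266810 = -3790600337/1955 + 2266810 = 641013213/1955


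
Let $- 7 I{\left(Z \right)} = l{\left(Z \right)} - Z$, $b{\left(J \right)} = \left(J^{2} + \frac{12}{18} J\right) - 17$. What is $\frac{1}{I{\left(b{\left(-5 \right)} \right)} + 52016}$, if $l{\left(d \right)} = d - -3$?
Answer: $\frac{7}{364109} \approx 1.9225 \cdot 10^{-5}$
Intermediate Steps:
$l{\left(d \right)} = 3 + d$ ($l{\left(d \right)} = d + 3 = 3 + d$)
$b{\left(J \right)} = -17 + J^{2} + \frac{2 J}{3}$ ($b{\left(J \right)} = \left(J^{2} + 12 \cdot \frac{1}{18} J\right) - 17 = \left(J^{2} + \frac{2 J}{3}\right) - 17 = -17 + J^{2} + \frac{2 J}{3}$)
$I{\left(Z \right)} = - \frac{3}{7}$ ($I{\left(Z \right)} = - \frac{\left(3 + Z\right) - Z}{7} = \left(- \frac{1}{7}\right) 3 = - \frac{3}{7}$)
$\frac{1}{I{\left(b{\left(-5 \right)} \right)} + 52016} = \frac{1}{- \frac{3}{7} + 52016} = \frac{1}{\frac{364109}{7}} = \frac{7}{364109}$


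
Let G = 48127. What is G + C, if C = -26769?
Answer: 21358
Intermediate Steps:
G + C = 48127 - 26769 = 21358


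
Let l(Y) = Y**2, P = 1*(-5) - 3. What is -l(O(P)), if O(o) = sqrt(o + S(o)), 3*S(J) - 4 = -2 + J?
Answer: 10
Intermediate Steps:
P = -8 (P = -5 - 3 = -8)
S(J) = 2/3 + J/3 (S(J) = 4/3 + (-2 + J)/3 = 4/3 + (-2/3 + J/3) = 2/3 + J/3)
O(o) = sqrt(2/3 + 4*o/3) (O(o) = sqrt(o + (2/3 + o/3)) = sqrt(2/3 + 4*o/3))
-l(O(P)) = -(sqrt(6 + 12*(-8))/3)**2 = -(sqrt(6 - 96)/3)**2 = -(sqrt(-90)/3)**2 = -((3*I*sqrt(10))/3)**2 = -(I*sqrt(10))**2 = -1*(-10) = 10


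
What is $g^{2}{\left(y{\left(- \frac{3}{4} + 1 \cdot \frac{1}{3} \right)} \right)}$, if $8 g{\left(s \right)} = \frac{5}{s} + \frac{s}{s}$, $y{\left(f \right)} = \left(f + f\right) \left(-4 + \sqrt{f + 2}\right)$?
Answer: $\frac{220729}{1915456} + \frac{1383 \sqrt{57}}{239432} \approx 0.15884$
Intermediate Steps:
$y{\left(f \right)} = 2 f \left(-4 + \sqrt{2 + f}\right)$
$g{\left(s \right)} = \frac{1}{8} + \frac{5}{8 s}$ ($g{\left(s \right)} = \frac{\frac{5}{s} + \frac{s}{s}}{8} = \frac{\frac{5}{s} + 1}{8} = \frac{1 + \frac{5}{s}}{8} = \frac{1}{8} + \frac{5}{8 s}$)
$g^{2}{\left(y{\left(- \frac{3}{4} + 1 \cdot \frac{1}{3} \right)} \right)} = \left(\frac{5 + 2 \left(- \frac{3}{4} + 1 \cdot \frac{1}{3}\right) \left(-4 + \sqrt{2 + \left(- \frac{3}{4} + 1 \cdot \frac{1}{3}\right)}\right)}{8 \cdot 2 \left(- \frac{3}{4} + 1 \cdot \frac{1}{3}\right) \left(-4 + \sqrt{2 + \left(- \frac{3}{4} + 1 \cdot \frac{1}{3}\right)}\right)}\right)^{2} = \left(\frac{5 + 2 \left(\left(-3\right) \frac{1}{4} + 1 \cdot \frac{1}{3}\right) \left(-4 + \sqrt{2 + \left(\left(-3\right) \frac{1}{4} + 1 \cdot \frac{1}{3}\right)}\right)}{8 \cdot 2 \left(\left(-3\right) \frac{1}{4} + 1 \cdot \frac{1}{3}\right) \left(-4 + \sqrt{2 + \left(\left(-3\right) \frac{1}{4} + 1 \cdot \frac{1}{3}\right)}\right)}\right)^{2} = \left(\frac{5 + 2 \left(- \frac{3}{4} + \frac{1}{3}\right) \left(-4 + \sqrt{2 + \left(- \frac{3}{4} + \frac{1}{3}\right)}\right)}{8 \cdot 2 \left(- \frac{3}{4} + \frac{1}{3}\right) \left(-4 + \sqrt{2 + \left(- \frac{3}{4} + \frac{1}{3}\right)}\right)}\right)^{2} = \left(\frac{5 + 2 \left(- \frac{5}{12}\right) \left(-4 + \sqrt{2 - \frac{5}{12}}\right)}{8 \cdot 2 \left(- \frac{5}{12}\right) \left(-4 + \sqrt{2 - \frac{5}{12}}\right)}\right)^{2} = \left(\frac{5 + 2 \left(- \frac{5}{12}\right) \left(-4 + \sqrt{\frac{19}{12}}\right)}{8 \cdot 2 \left(- \frac{5}{12}\right) \left(-4 + \sqrt{\frac{19}{12}}\right)}\right)^{2} = \left(\frac{5 + 2 \left(- \frac{5}{12}\right) \left(-4 + \frac{\sqrt{57}}{6}\right)}{8 \cdot 2 \left(- \frac{5}{12}\right) \left(-4 + \frac{\sqrt{57}}{6}\right)}\right)^{2} = \left(\frac{5 + \left(\frac{10}{3} - \frac{5 \sqrt{57}}{36}\right)}{8 \left(\frac{10}{3} - \frac{5 \sqrt{57}}{36}\right)}\right)^{2} = \left(\frac{\frac{25}{3} - \frac{5 \sqrt{57}}{36}}{8 \left(\frac{10}{3} - \frac{5 \sqrt{57}}{36}\right)}\right)^{2} = \frac{\left(\frac{25}{3} - \frac{5 \sqrt{57}}{36}\right)^{2}}{64 \left(\frac{10}{3} - \frac{5 \sqrt{57}}{36}\right)^{2}}$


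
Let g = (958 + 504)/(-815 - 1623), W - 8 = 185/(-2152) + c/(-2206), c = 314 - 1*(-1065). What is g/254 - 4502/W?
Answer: -3308737795492671/5356959870514 ≈ -617.65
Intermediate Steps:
c = 1379 (c = 314 + 1065 = 1379)
W = 17301389/2373656 (W = 8 + (185/(-2152) + 1379/(-2206)) = 8 + (185*(-1/2152) + 1379*(-1/2206)) = 8 + (-185/2152 - 1379/2206) = 8 - 1687859/2373656 = 17301389/2373656 ≈ 7.2889)
g = -731/1219 (g = 1462/(-2438) = 1462*(-1/2438) = -731/1219 ≈ -0.59967)
g/254 - 4502/W = -731/1219/254 - 4502/17301389/2373656 = -731/1219*1/254 - 4502*2373656/17301389 = -731/309626 - 10686199312/17301389 = -3308737795492671/5356959870514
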